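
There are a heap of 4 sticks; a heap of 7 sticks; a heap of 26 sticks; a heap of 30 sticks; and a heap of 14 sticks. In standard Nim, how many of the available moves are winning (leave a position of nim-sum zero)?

3

Nim-sum: 4 ^ 7 ^ 26 ^ 30 ^ 14 = 9.
The overall nim-sum is X = 9. A heap of size p has a winning move iff p XOR X < p (reduce it to p XOR X).
  4: 4 XOR 9 = 13 ≥ 4 — no move.
  7: 7 XOR 9 = 14 ≥ 7 — no move.
  26: 26 XOR 9 = 19 < 26 — winning move (to 19).
  30: 30 XOR 9 = 23 < 30 — winning move (to 23).
  14: 14 XOR 9 = 7 < 14 — winning move (to 7).
That gives 3 winning moves.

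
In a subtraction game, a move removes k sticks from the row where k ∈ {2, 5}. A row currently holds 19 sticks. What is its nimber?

2

Build the Grundy sequence with g(k) = mex{g(k−s) : s ∈ {2, 5}, s ≤ k}:
k:     0  1  2  3  4  5  6  7  8  9 10 11 12 13 14 15 16 17 18 19
g(k):  0  0  1  1  0  2  1  0  0  1  1  0  2  1  0  0  1  1  0  2
So g(19) = 2.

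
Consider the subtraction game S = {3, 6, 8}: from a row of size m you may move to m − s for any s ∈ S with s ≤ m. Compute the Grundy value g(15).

1

Grundy values for subtraction set {3, 6, 8}:
k:     0  1  2  3  4  5  6  7  8  9 10 11 12 13 14 15
g(k):  0  0  0  1  1  1  2  2  2  3  3  0  0  0  1  1
So g(15) = 1.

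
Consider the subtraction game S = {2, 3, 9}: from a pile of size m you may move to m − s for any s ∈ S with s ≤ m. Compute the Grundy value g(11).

0

Grundy values for subtraction set {2, 3, 9}:
k:     0  1  2  3  4  5  6  7  8  9 10 11
g(k):  0  0  1  1  2  0  0  1  1  2  2  0
So g(11) = 0.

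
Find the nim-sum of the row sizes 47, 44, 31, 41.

53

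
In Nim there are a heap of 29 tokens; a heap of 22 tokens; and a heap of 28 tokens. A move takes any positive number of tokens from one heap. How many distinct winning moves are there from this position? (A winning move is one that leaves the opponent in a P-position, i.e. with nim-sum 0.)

3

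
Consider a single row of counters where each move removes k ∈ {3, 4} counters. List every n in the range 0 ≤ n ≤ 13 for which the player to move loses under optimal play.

0, 1, 2, 7, 8, 9

Compute g(0), g(1), … for moves {3, 4}:
k:     0  1  2  3  4  5  6  7  8  9 10 11 12 13
g(k):  0  0  0  1  1  1  2  0  0  0  1  1  1  2
The P-positions (g = 0) in 0..13 are 0, 1, 2, 7, 8, 9.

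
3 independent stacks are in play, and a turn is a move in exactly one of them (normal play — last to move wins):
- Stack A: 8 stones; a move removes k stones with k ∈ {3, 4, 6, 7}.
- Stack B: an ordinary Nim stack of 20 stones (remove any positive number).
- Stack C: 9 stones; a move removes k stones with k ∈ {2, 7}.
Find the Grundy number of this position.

22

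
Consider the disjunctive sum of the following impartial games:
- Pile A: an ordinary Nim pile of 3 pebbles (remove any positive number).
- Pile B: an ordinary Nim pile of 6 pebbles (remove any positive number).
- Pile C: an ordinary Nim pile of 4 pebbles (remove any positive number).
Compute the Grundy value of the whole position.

Pile A is a plain Nim pile of size 3, so its Grundy value is 3.
Pile B is a plain Nim pile of size 6, so its Grundy value is 6.
Pile C is a plain Nim pile of size 4, so its Grundy value is 4.
The value of a disjunctive sum is the nim-sum of the parts.
Combined value = 3 ⊕ 6 ⊕ 4 = 1.

1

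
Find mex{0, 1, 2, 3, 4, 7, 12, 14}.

5

The values 0, 1, 2, 3, 4 are all present; 5 is the first non-negative integer missing from the set.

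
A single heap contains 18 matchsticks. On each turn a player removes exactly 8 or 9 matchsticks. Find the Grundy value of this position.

Build the Grundy sequence with g(k) = mex{g(k−s) : s ∈ {8, 9}, s ≤ k}:
k:     0  1  2  3  4  5  6  7  8  9 10 11 12 13 14 15 16 17 18
g(k):  0  0  0  0  0  0  0  0  1  1  1  1  1  1  1  1  2  0  0
So g(18) = 0.

0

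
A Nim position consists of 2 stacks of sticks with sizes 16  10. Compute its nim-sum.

26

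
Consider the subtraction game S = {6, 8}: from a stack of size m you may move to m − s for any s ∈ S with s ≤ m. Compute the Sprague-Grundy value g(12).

2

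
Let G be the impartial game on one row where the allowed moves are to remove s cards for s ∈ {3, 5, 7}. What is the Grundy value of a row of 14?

Grundy values for subtraction set {3, 5, 7}:
k:     0  1  2  3  4  5  6  7  8  9 10 11 12 13 14
g(k):  0  0  0  1  1  1  2  2  2  3  0  0  0  1  1
So g(14) = 1.

1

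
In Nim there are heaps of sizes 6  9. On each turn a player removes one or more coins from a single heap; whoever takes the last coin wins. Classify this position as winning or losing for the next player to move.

Winning position

Write each in binary and XOR column by column:
  0110  (6)
  1001  (9)
  ----
  1111  (15)
The nim-sum is 15 ≠ 0, so this is an N-position: the player to move can win.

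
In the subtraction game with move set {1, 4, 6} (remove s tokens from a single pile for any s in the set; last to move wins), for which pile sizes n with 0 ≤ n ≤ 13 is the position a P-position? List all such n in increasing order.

Grundy values for subtraction set {1, 4, 6}:
k:     0  1  2  3  4  5  6  7  8  9 10 11 12 13
g(k):  0  1  0  1  2  0  1  0  1  2  0  1  0  1
The P-positions (g = 0) in 0..13 are 0, 2, 5, 7, 10, 12.

0, 2, 5, 7, 10, 12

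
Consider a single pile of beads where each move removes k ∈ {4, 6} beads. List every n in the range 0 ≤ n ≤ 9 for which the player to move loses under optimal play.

Compute g(0), g(1), … for moves {4, 6}:
g(0) = mex{} = 0
g(1) = mex{} = 0
g(2) = mex{} = 0
g(3) = mex{} = 0
g(4) = mex{0} = 1
g(5) = mex{0} = 1
g(6) = mex{0} = 1
g(7) = mex{0} = 1
g(8) = mex{0,1} = 2
g(9) = mex{0,1} = 2
The P-positions (g = 0) in 0..9 are 0, 1, 2, 3.

0, 1, 2, 3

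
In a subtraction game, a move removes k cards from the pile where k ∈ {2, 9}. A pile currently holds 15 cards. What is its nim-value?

Grundy values for subtraction set {2, 9}:
k:     0  1  2  3  4  5  6  7  8  9 10 11 12 13 14 15
g(k):  0  0  1  1  0  0  1  1  0  2  1  0  0  1  1  0
So g(15) = 0.

0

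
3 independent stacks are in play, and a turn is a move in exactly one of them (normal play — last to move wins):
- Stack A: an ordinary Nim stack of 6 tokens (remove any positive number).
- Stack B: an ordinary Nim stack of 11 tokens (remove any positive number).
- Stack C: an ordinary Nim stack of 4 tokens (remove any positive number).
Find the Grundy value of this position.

9

Stack A is a plain Nim stack of size 6, so its Grundy value is 6.
Stack B is a plain Nim stack of size 11, so its Grundy value is 11.
Stack C is a plain Nim stack of size 4, so its Grundy value is 4.
The value of a disjunctive sum is the nim-sum of the parts.
Combined value = 6 ⊕ 11 ⊕ 4 = 9.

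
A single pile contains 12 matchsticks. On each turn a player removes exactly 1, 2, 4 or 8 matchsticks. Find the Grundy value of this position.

Compute g(0), g(1), … for moves {1, 2, 4, 8}:
k:     0  1  2  3  4  5  6  7  8  9 10 11 12
g(k):  0  1  2  0  1  2  0  1  2  0  1  2  0
So g(12) = 0.

0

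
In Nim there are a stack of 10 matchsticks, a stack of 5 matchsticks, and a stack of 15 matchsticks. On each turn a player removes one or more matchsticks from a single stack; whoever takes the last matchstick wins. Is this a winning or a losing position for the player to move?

Losing position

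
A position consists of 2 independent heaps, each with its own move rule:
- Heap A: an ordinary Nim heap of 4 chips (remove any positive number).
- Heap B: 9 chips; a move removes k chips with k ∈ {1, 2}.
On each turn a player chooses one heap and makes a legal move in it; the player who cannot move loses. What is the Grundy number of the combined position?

Heap A is a plain Nim heap of size 4, so its Grundy value is 4.
For heap B, compute g(0), g(1), … with moves {1, 2}:
g(0) = mex{} = 0
g(1) = mex{0} = 1
g(2) = mex{0,1} = 2
g(3) = mex{1,2} = 0
g(4) = mex{0,2} = 1
g(5) = mex{0,1} = 2
g(6) = mex{1,2} = 0
g(7) = mex{0,2} = 1
g(8) = mex{0,1} = 2
g(9) = mex{1,2} = 0
So g(9) = 0.
The value of a disjunctive sum is the nim-sum of the parts.
Combined value = 4 ⊕ 0 = 4.

4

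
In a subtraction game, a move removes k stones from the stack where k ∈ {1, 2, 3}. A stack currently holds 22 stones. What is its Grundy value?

2

Compute g(0), g(1), … for moves {1, 2, 3}:
k:     0  1  2  3  4  5  6  7  8  9 10 11 12 13 14 15 16 17 18 19 20 21 22
g(k):  0  1  2  3  0  1  2  3  0  1  2  3  0  1  2  3  0  1  2  3  0  1  2
So g(22) = 2.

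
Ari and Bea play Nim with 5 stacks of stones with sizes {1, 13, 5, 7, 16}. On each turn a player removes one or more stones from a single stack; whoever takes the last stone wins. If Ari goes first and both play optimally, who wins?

Write each in binary and XOR column by column:
  00001  (1)
  01101  (13)
  00101  (5)
  00111  (7)
  10000  (16)
  -----
  11110  (30)
The nim-sum is 30 ≠ 0, so this is an N-position: the player to move can win; Ari has a winning move.

Ari wins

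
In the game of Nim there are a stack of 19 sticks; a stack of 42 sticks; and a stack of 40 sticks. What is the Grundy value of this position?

17

Compute the nim-sum pairwise:
19 ⊕ 42 = 57
57 ⊕ 40 = 17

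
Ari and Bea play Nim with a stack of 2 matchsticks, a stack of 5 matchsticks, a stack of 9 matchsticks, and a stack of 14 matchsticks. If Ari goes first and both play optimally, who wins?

Bea wins

In binary:
  0010  (2)
  0101  (5)
  1001  (9)
  1110  (14)
  ----
  0000  (0)
The nim-sum is 0, so this is a P-position: the player to move is in a losing position under optimal play; Ari is about to move from it and so loses — Bea wins.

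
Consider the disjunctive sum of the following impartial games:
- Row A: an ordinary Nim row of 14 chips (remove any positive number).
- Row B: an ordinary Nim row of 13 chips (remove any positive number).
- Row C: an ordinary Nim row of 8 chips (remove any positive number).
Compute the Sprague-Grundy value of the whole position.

Row A is a plain Nim row of size 14, so its Grundy value is 14.
Row B is a plain Nim row of size 13, so its Grundy value is 13.
Row C is a plain Nim row of size 8, so its Grundy value is 8.
By the Sprague-Grundy theorem, the Grundy value of a sum of independent games is the XOR of the component values.
Combined value = 14 XOR 13 XOR 8 = 11.

11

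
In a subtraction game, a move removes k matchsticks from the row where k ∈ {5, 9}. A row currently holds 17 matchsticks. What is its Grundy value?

0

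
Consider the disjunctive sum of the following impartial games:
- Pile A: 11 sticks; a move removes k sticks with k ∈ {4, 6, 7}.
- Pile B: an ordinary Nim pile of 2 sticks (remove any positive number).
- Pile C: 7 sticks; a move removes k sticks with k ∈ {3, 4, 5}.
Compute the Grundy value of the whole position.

0

Build the Grundy sequence for pile A with g(k) = mex{g(k−s) : s ∈ {4, 6, 7}, s ≤ k}:
g(0) = mex{} = 0
g(1) = mex{} = 0
g(2) = mex{} = 0
g(3) = mex{} = 0
g(4) = mex{0} = 1
g(5) = mex{0} = 1
g(6) = mex{0} = 1
g(7) = mex{0} = 1
g(8) = mex{0,1} = 2
g(9) = mex{0,1} = 2
g(10) = mex{0,1} = 2
g(11) = mex{1} = 0
So g(11) = 0.
Pile B is a plain Nim pile of size 2, so its Grundy value is 2.
For pile C, compute g(0), g(1), … with moves {3, 4, 5}:
k:     0  1  2  3  4  5  6  7
g(k):  0  0  0  1  1  1  2  2
So g(7) = 2.
The value of a disjunctive sum is the nim-sum of the parts.
Combined value = 0 XOR 2 XOR 2 = 0.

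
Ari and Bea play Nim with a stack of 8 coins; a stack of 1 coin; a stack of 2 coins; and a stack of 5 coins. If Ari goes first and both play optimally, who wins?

In binary:
  1000  (8)
  0001  (1)
  0010  (2)
  0101  (5)
  ----
  1110  (14)
The nim-sum is 14 ≠ 0, so this is an N-position: the player to move can win; Ari has a winning move.

Ari wins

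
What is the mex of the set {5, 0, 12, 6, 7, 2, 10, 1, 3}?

The values 0, 1, 2, 3 are all present; 4 is the first non-negative integer missing from the set.

4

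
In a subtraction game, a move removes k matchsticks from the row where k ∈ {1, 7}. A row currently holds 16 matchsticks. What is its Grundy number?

Grundy values for subtraction set {1, 7}:
k:     0  1  2  3  4  5  6  7  8  9 10 11 12 13 14 15 16
g(k):  0  1  0  1  0  1  0  1  0  1  0  1  0  1  0  1  0
So g(16) = 0.

0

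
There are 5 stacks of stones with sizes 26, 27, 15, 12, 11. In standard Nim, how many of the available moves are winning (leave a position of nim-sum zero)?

5

Nim-sum: 26 XOR 27 XOR 15 XOR 12 XOR 11 = 9.
The overall nim-sum is X = 9. A stack of size p has a winning move iff p XOR X < p (reduce it to p XOR X).
  26: 26 XOR 9 = 19 < 26 — winning move (to 19).
  27: 27 XOR 9 = 18 < 27 — winning move (to 18).
  15: 15 XOR 9 = 6 < 15 — winning move (to 6).
  12: 12 XOR 9 = 5 < 12 — winning move (to 5).
  11: 11 XOR 9 = 2 < 11 — winning move (to 2).
That gives 5 winning moves.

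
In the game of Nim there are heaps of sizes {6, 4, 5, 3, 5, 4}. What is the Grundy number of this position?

5

In binary:
  110  (6)
  100  (4)
  101  (5)
  011  (3)
  101  (5)
  100  (4)
  ---
  101  (5)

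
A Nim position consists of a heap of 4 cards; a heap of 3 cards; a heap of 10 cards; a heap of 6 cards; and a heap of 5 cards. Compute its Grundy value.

Compute the nim-sum pairwise:
4 ^ 3 = 7
7 ^ 10 = 13
13 ^ 6 = 11
11 ^ 5 = 14

14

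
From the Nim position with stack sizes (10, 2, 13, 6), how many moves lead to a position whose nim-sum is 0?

Bitwise XOR of the heap sizes:
  1010  (10)
  0010  (2)
  1101  (13)
  0110  (6)
  ----
  0011  (3)
The overall nim-sum is X = 3. A stack of size p has a winning move iff p XOR X < p (reduce it to p XOR X).
  10: 10 XOR 3 = 9 < 10 — winning move (to 9).
  2: 2 XOR 3 = 1 < 2 — winning move (to 1).
  13: 13 XOR 3 = 14 ≥ 13 — no move.
  6: 6 XOR 3 = 5 < 6 — winning move (to 5).
That gives 3 winning moves.

3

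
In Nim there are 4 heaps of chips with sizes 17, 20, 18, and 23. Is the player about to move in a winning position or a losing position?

Losing position

Write each in binary and XOR column by column:
  10001  (17)
  10100  (20)
  10010  (18)
  10111  (23)
  -----
  00000  (0)
The nim-sum is 0, so this is a P-position: the player to move is in a losing position under optimal play.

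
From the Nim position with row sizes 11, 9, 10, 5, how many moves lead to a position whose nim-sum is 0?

3

Nim-sum: 11 ^ 9 ^ 10 ^ 5 = 13.
The overall nim-sum is X = 13. A row of size p has a winning move iff p XOR X < p (reduce it to p XOR X).
  11: 11 XOR 13 = 6 < 11 — winning move (to 6).
  9: 9 XOR 13 = 4 < 9 — winning move (to 4).
  10: 10 XOR 13 = 7 < 10 — winning move (to 7).
  5: 5 XOR 13 = 8 ≥ 5 — no move.
That gives 3 winning moves.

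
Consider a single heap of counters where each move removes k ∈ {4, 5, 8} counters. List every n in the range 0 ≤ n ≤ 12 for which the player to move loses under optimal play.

0, 1, 2, 3, 12

Compute g(0), g(1), … for moves {4, 5, 8}:
k:     0  1  2  3  4  5  6  7  8  9 10 11 12
g(k):  0  0  0  0  1  1  1  1  2  2  2  2  0
The P-positions (g = 0) in 0..12 are 0, 1, 2, 3, 12.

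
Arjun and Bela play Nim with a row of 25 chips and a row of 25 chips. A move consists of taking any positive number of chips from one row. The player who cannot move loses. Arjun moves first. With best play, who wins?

Bela wins

Write each in binary and XOR column by column:
  11001  (25)
  11001  (25)
  -----
  00000  (0)
The nim-sum is 0, so this is a P-position: the player to move is in a losing position under optimal play; Arjun is about to move from it and so loses — Bela wins.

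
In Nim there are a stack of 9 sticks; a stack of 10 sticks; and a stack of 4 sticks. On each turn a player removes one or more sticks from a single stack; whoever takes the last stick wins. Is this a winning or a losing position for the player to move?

Winning position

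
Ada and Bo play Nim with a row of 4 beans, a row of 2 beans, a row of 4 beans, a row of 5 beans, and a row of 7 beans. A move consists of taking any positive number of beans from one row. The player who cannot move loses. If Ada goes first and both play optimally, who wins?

Compute the nim-sum pairwise:
4 ^ 2 = 6
6 ^ 4 = 2
2 ^ 5 = 7
7 ^ 7 = 0
The nim-sum is 0, so this is a P-position: the player to move is in a losing position under optimal play; Ada is about to move from it and so loses — Bo wins.

Bo wins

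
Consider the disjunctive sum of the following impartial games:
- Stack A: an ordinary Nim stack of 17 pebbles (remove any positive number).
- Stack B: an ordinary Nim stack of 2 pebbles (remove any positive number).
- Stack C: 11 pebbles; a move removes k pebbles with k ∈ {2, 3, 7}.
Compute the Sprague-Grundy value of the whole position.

Stack A is a plain Nim stack of size 17, so its Grundy value is 17.
Stack B is a plain Nim stack of size 2, so its Grundy value is 2.
Grundy values for stack C (subtraction set {2, 3, 7}):
k:     0  1  2  3  4  5  6  7  8  9 10 11
g(k):  0  0  1  1  2  0  0  1  1  2  0  0
So g(11) = 0.
The value of a disjunctive sum is the nim-sum of the parts.
Combined value = 17 XOR 2 XOR 0 = 19.

19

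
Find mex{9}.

0

0 is not in the set, so the mex is 0.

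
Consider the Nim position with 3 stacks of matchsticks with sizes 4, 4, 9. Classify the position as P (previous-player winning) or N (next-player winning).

N-position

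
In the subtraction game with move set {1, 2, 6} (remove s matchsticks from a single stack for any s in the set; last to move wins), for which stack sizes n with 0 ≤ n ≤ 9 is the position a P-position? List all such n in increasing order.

0, 3, 7

Build the Grundy sequence with g(k) = mex{g(k−s) : s ∈ {1, 2, 6}, s ≤ k}:
k:     0  1  2  3  4  5  6  7  8  9
g(k):  0  1  2  0  1  2  3  0  1  2
The P-positions (g = 0) in 0..9 are 0, 3, 7.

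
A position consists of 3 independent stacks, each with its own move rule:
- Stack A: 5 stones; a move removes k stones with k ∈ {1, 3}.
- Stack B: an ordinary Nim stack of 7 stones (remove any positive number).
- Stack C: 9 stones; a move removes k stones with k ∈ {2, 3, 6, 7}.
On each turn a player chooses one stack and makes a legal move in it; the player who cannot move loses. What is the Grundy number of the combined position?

6

Build the Grundy sequence for stack A with g(k) = mex{g(k−s) : s ∈ {1, 3}, s ≤ k}:
k:     0  1  2  3  4  5
g(k):  0  1  0  1  0  1
So g(5) = 1.
Stack B is a plain Nim stack of size 7, so its Grundy value is 7.
Grundy values for stack C (subtraction set {2, 3, 6, 7}):
g(0) = mex{} = 0
g(1) = mex{} = 0
g(2) = mex{0} = 1
g(3) = mex{0} = 1
g(4) = mex{0,1} = 2
g(5) = mex{1} = 0
g(6) = mex{0,1,2} = 3
g(7) = mex{0,2} = 1
g(8) = mex{0,1,3} = 2
g(9) = mex{1,3} = 0
So g(9) = 0.
By the Sprague-Grundy theorem, the Grundy value of a sum of independent games is the XOR of the component values.
Combined value = 1 XOR 7 XOR 0 = 6.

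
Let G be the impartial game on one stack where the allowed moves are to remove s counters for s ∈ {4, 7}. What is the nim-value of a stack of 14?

Grundy values for subtraction set {4, 7}:
g(0) = mex{} = 0
g(1) = mex{} = 0
g(2) = mex{} = 0
g(3) = mex{} = 0
g(4) = mex{0} = 1
g(5) = mex{0} = 1
g(6) = mex{0} = 1
g(7) = mex{0} = 1
g(8) = mex{0,1} = 2
g(9) = mex{0,1} = 2
g(10) = mex{0,1} = 2
g(11) = mex{1} = 0
g(12) = mex{1,2} = 0
g(13) = mex{1,2} = 0
g(14) = mex{1,2} = 0
So g(14) = 0.

0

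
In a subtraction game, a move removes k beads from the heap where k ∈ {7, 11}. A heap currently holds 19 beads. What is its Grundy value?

0

Grundy values for subtraction set {7, 11}:
k:     0  1  2  3  4  5  6  7  8  9 10 11 12 13 14 15 16 17 18 19
g(k):  0  0  0  0  0  0  0  1  1  1  1  1  1  1  2  2  2  2  0  0
So g(19) = 0.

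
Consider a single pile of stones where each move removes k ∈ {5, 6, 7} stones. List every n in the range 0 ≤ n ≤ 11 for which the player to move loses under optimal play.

0, 1, 2, 3, 4

Build the Grundy sequence with g(k) = mex{g(k−s) : s ∈ {5, 6, 7}, s ≤ k}:
k:     0  1  2  3  4  5  6  7  8  9 10 11
g(k):  0  0  0  0  0  1  1  1  1  1  2  2
The P-positions (g = 0) in 0..11 are 0, 1, 2, 3, 4.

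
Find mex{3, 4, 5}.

0

0 is not in the set, so the mex is 0.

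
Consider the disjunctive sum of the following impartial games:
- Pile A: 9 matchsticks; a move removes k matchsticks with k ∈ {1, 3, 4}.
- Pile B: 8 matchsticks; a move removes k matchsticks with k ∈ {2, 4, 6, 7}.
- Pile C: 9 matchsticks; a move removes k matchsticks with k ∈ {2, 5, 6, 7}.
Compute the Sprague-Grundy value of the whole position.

6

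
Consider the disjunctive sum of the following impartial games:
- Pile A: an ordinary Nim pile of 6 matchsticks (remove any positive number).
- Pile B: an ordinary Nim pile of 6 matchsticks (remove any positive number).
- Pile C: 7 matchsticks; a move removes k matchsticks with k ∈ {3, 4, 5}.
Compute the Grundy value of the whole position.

2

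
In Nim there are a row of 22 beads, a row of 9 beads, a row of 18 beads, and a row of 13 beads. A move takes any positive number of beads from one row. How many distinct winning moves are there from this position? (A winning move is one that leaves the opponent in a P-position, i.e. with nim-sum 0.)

0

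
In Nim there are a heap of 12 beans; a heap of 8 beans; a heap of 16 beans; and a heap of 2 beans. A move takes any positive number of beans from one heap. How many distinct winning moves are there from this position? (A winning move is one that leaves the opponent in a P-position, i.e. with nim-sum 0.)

1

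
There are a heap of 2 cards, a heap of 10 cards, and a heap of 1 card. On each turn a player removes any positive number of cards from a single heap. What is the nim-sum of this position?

9

Nim-sum: 2 XOR 10 XOR 1 = 9.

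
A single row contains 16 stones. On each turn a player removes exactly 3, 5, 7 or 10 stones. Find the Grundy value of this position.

Build the Grundy sequence with g(k) = mex{g(k−s) : s ∈ {3, 5, 7, 10}, s ≤ k}:
k:     0  1  2  3  4  5  6  7  8  9 10 11 12 13 14 15 16
g(k):  0  0  0  1  1  1  2  2  2  3  3  3  4  0  0  0  1
So g(16) = 1.

1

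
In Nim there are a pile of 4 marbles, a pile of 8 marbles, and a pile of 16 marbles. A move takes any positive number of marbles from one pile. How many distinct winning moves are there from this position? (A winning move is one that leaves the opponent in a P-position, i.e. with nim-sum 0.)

1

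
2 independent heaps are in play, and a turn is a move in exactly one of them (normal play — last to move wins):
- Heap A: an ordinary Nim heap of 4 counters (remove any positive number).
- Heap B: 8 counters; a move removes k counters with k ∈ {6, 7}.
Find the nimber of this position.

Heap A is a plain Nim heap of size 4, so its Grundy value is 4.
For heap B, compute g(0), g(1), … with moves {6, 7}:
k:     0  1  2  3  4  5  6  7  8
g(k):  0  0  0  0  0  0  1  1  1
So g(8) = 1.
The value of a disjunctive sum is the nim-sum of the parts.
Combined value = 4 XOR 1 = 5.

5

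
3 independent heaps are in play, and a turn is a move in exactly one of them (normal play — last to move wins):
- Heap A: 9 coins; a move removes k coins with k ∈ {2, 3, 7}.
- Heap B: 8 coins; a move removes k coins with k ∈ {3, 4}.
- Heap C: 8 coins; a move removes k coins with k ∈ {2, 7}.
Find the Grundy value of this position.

0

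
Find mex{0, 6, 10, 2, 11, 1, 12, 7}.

The values 0, 1, 2 are all present; 3 is the first non-negative integer missing from the set.

3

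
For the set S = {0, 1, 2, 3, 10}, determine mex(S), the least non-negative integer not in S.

4

The values 0, 1, 2, 3 are all present; 4 is the first non-negative integer missing from the set.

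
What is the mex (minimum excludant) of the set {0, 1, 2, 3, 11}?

4

The values 0, 1, 2, 3 are all present; 4 is the first non-negative integer missing from the set.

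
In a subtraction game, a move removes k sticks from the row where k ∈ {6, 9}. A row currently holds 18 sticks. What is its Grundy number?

0

Grundy values for subtraction set {6, 9}:
k:     0  1  2  3  4  5  6  7  8  9 10 11 12 13 14 15 16 17 18
g(k):  0  0  0  0  0  0  1  1  1  1  1  1  2  2  2  0  0  0  0
So g(18) = 0.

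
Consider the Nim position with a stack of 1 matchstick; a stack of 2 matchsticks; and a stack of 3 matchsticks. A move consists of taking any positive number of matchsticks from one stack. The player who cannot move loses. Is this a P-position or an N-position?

P-position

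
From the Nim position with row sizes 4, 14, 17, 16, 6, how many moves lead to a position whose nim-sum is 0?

1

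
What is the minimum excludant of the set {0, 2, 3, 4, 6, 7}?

1

0 is in the set but 1 is not, so the mex is 1.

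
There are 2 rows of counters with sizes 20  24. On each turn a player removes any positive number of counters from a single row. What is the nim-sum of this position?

12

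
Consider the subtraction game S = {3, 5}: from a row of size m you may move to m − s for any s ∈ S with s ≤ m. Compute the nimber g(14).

Grundy values for subtraction set {3, 5}:
g(0) = mex{} = 0
g(1) = mex{} = 0
g(2) = mex{} = 0
g(3) = mex{0} = 1
g(4) = mex{0} = 1
g(5) = mex{0} = 1
g(6) = mex{0,1} = 2
g(7) = mex{0,1} = 2
g(8) = mex{1} = 0
g(9) = mex{1,2} = 0
g(10) = mex{1,2} = 0
g(11) = mex{0,2} = 1
g(12) = mex{0,2} = 1
g(13) = mex{0} = 1
g(14) = mex{0,1} = 2
So g(14) = 2.

2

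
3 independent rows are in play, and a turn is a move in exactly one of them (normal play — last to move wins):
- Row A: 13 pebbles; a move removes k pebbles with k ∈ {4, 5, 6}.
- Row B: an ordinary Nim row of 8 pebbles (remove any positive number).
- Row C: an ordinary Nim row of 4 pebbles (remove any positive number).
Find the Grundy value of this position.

12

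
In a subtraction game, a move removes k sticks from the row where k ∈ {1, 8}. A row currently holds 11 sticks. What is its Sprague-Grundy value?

0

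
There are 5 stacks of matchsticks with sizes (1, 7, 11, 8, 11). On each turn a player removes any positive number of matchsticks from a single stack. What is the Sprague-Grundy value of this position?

14

Compute the nim-sum pairwise:
1 XOR 7 = 6
6 XOR 11 = 13
13 XOR 8 = 5
5 XOR 11 = 14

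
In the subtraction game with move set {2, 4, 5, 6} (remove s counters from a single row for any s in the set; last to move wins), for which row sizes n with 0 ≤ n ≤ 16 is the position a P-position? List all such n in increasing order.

0, 1, 8, 9, 16

Build the Grundy sequence with g(k) = mex{g(k−s) : s ∈ {2, 4, 5, 6}, s ≤ k}:
k:     0  1  2  3  4  5  6  7  8  9 10 11 12 13 14 15 16
g(k):  0  0  1  1  2  2  3  3  0  0  1  1  2  2  3  3  0
The P-positions (g = 0) in 0..16 are 0, 1, 8, 9, 16.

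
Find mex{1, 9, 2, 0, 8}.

3

The values 0, 1, 2 are all present; 3 is the first non-negative integer missing from the set.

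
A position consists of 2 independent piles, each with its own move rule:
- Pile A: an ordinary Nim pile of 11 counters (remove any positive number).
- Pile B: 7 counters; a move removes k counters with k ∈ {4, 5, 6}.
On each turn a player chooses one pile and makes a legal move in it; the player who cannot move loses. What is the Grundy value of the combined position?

Pile A is a plain Nim pile of size 11, so its Grundy value is 11.
Build the Grundy sequence for pile B with g(k) = mex{g(k−s) : s ∈ {4, 5, 6}, s ≤ k}:
g(0) = mex{} = 0
g(1) = mex{} = 0
g(2) = mex{} = 0
g(3) = mex{} = 0
g(4) = mex{0} = 1
g(5) = mex{0} = 1
g(6) = mex{0} = 1
g(7) = mex{0} = 1
So g(7) = 1.
The value of a disjunctive sum is the nim-sum of the parts.
Combined value = 11 XOR 1 = 10.

10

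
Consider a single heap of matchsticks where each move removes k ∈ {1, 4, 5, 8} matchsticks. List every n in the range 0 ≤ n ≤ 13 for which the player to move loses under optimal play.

0, 2, 9, 11

Grundy values for subtraction set {1, 4, 5, 8}:
k:     0  1  2  3  4  5  6  7  8  9 10 11 12 13
g(k):  0  1  0  1  2  3  2  3  4  0  1  0  1  2
The P-positions (g = 0) in 0..13 are 0, 2, 9, 11.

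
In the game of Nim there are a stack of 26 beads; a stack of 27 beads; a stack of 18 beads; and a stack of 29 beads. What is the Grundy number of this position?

14

Write each in binary and XOR column by column:
  11010  (26)
  11011  (27)
  10010  (18)
  11101  (29)
  -----
  01110  (14)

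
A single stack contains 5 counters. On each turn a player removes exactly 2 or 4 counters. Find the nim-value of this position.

2

Compute g(0), g(1), … for moves {2, 4}:
g(0) = mex{} = 0
g(1) = mex{} = 0
g(2) = mex{0} = 1
g(3) = mex{0} = 1
g(4) = mex{0,1} = 2
g(5) = mex{0,1} = 2
So g(5) = 2.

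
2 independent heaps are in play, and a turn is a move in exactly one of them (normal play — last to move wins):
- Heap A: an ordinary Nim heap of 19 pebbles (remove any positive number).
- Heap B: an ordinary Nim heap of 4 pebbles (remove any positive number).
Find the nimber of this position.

Heap A is a plain Nim heap of size 19, so its Grundy value is 19.
Heap B is a plain Nim heap of size 4, so its Grundy value is 4.
The value of a disjunctive sum is the nim-sum of the parts.
Combined value = 19 XOR 4 = 23.

23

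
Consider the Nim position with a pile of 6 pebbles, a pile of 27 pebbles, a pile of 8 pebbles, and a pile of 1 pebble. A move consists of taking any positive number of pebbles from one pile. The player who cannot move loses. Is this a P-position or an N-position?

Compute the nim-sum pairwise:
6 ^ 27 = 29
29 ^ 8 = 21
21 ^ 1 = 20
The nim-sum is 20 ≠ 0, so this is an N-position: the player to move can win.

N-position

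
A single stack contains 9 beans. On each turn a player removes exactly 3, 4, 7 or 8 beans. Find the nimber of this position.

Compute g(0), g(1), … for moves {3, 4, 7, 8}:
g(0) = mex{} = 0
g(1) = mex{} = 0
g(2) = mex{} = 0
g(3) = mex{0} = 1
g(4) = mex{0} = 1
g(5) = mex{0} = 1
g(6) = mex{0,1} = 2
g(7) = mex{0,1} = 2
g(8) = mex{0,1} = 2
g(9) = mex{0,1,2} = 3
So g(9) = 3.

3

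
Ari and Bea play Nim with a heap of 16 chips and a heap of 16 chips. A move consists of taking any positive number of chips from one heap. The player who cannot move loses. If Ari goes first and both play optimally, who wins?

Compute the nim-sum pairwise:
16 ⊕ 16 = 0
The nim-sum is 0, so this is a P-position: the player to move is in a losing position under optimal play; Ari is about to move from it and so loses — Bea wins.

Bea wins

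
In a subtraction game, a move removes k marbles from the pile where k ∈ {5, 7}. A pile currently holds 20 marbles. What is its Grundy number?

Compute g(0), g(1), … for moves {5, 7}:
k:     0  1  2  3  4  5  6  7  8  9 10 11 12 13 14 15 16 17 18 19 20
g(k):  0  0  0  0  0  1  1  1  1  1  2  2  0  0  0  0  0  1  1  1  1
So g(20) = 1.

1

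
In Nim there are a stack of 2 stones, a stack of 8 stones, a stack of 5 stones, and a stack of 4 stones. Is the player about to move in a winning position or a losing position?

Winning position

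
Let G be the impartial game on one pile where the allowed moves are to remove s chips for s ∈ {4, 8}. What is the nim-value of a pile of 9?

Compute g(0), g(1), … for moves {4, 8}:
g(0) = mex{} = 0
g(1) = mex{} = 0
g(2) = mex{} = 0
g(3) = mex{} = 0
g(4) = mex{0} = 1
g(5) = mex{0} = 1
g(6) = mex{0} = 1
g(7) = mex{0} = 1
g(8) = mex{0,1} = 2
g(9) = mex{0,1} = 2
So g(9) = 2.

2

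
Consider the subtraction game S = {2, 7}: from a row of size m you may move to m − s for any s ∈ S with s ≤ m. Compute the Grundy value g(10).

Grundy values for subtraction set {2, 7}:
g(0) = mex{} = 0
g(1) = mex{} = 0
g(2) = mex{0} = 1
g(3) = mex{0} = 1
g(4) = mex{1} = 0
g(5) = mex{1} = 0
g(6) = mex{0} = 1
g(7) = mex{0} = 1
g(8) = mex{0,1} = 2
g(9) = mex{1} = 0
g(10) = mex{1,2} = 0
So g(10) = 0.

0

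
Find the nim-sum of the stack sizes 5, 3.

Compute the nim-sum pairwise:
5 ^ 3 = 6

6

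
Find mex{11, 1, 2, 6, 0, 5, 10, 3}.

The values 0, 1, 2, 3 are all present; 4 is the first non-negative integer missing from the set.

4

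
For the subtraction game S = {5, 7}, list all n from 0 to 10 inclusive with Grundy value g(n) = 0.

0, 1, 2, 3, 4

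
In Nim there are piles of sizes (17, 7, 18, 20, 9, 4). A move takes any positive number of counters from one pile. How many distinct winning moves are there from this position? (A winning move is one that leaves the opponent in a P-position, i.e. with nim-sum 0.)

Nim-sum: 17 XOR 7 XOR 18 XOR 20 XOR 9 XOR 4 = 29.
The overall nim-sum is X = 29. A pile of size p has a winning move iff p XOR X < p (reduce it to p XOR X).
  17: 17 XOR 29 = 12 < 17 — winning move (to 12).
  7: 7 XOR 29 = 26 ≥ 7 — no move.
  18: 18 XOR 29 = 15 < 18 — winning move (to 15).
  20: 20 XOR 29 = 9 < 20 — winning move (to 9).
  9: 9 XOR 29 = 20 ≥ 9 — no move.
  4: 4 XOR 29 = 25 ≥ 4 — no move.
That gives 3 winning moves.

3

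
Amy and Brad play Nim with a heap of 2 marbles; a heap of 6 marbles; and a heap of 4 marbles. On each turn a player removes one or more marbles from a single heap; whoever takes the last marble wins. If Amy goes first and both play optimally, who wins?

Brad wins

Nim-sum: 2 XOR 6 XOR 4 = 0.
The nim-sum is 0, so this is a P-position: the player to move is in a losing position under optimal play; Amy is about to move from it and so loses — Brad wins.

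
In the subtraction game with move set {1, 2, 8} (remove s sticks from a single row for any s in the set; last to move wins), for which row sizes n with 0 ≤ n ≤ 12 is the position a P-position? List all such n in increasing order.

0, 3, 6, 9, 12

Grundy values for subtraction set {1, 2, 8}:
k:     0  1  2  3  4  5  6  7  8  9 10 11 12
g(k):  0  1  2  0  1  2  0  1  2  0  1  2  0
The P-positions (g = 0) in 0..12 are 0, 3, 6, 9, 12.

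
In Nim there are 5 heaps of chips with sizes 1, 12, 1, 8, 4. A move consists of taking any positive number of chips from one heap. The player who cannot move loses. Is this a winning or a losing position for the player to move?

Losing position

Compute the nim-sum pairwise:
1 ⊕ 12 = 13
13 ⊕ 1 = 12
12 ⊕ 8 = 4
4 ⊕ 4 = 0
The nim-sum is 0, so this is a P-position: the player to move is in a losing position under optimal play.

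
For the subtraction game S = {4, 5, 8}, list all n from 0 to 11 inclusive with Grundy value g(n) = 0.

0, 1, 2, 3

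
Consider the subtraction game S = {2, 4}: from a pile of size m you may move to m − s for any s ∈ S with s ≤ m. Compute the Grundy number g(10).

Build the Grundy sequence with g(k) = mex{g(k−s) : s ∈ {2, 4}, s ≤ k}:
g(0) = mex{} = 0
g(1) = mex{} = 0
g(2) = mex{0} = 1
g(3) = mex{0} = 1
g(4) = mex{0,1} = 2
g(5) = mex{0,1} = 2
g(6) = mex{1,2} = 0
g(7) = mex{1,2} = 0
g(8) = mex{0,2} = 1
g(9) = mex{0,2} = 1
g(10) = mex{0,1} = 2
So g(10) = 2.

2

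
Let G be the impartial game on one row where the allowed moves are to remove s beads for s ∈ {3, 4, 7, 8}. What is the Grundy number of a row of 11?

0

Compute g(0), g(1), … for moves {3, 4, 7, 8}:
k:     0  1  2  3  4  5  6  7  8  9 10 11
g(k):  0  0  0  1  1  1  2  2  2  3  3  0
So g(11) = 0.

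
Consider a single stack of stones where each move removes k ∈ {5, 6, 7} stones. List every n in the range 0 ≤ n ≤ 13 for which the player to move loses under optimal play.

0, 1, 2, 3, 4, 12, 13

Grundy values for subtraction set {5, 6, 7}:
k:     0  1  2  3  4  5  6  7  8  9 10 11 12 13
g(k):  0  0  0  0  0  1  1  1  1  1  2  2  0  0
The P-positions (g = 0) in 0..13 are 0, 1, 2, 3, 4, 12, 13.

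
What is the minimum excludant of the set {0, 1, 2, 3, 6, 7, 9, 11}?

4

The values 0, 1, 2, 3 are all present; 4 is the first non-negative integer missing from the set.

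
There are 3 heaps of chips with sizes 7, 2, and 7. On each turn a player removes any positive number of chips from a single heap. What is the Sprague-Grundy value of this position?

2

Compute the nim-sum pairwise:
7 XOR 2 = 5
5 XOR 7 = 2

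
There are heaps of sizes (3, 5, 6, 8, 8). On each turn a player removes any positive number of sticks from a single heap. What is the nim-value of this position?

Nim-sum: 3 XOR 5 XOR 6 XOR 8 XOR 8 = 0.

0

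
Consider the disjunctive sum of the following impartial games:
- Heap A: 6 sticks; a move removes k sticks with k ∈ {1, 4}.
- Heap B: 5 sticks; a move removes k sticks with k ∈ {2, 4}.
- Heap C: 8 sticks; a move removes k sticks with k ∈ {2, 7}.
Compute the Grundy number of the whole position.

1

For heap A, compute g(0), g(1), … with moves {1, 4}:
k:     0  1  2  3  4  5  6
g(k):  0  1  0  1  2  0  1
So g(6) = 1.
Build the Grundy sequence for heap B with g(k) = mex{g(k−s) : s ∈ {2, 4}, s ≤ k}:
g(0) = mex{} = 0
g(1) = mex{} = 0
g(2) = mex{0} = 1
g(3) = mex{0} = 1
g(4) = mex{0,1} = 2
g(5) = mex{0,1} = 2
So g(5) = 2.
Build the Grundy sequence for heap C with g(k) = mex{g(k−s) : s ∈ {2, 7}, s ≤ k}:
k:     0  1  2  3  4  5  6  7  8
g(k):  0  0  1  1  0  0  1  1  2
So g(8) = 2.
The value of a disjunctive sum is the nim-sum of the parts.
Combined value = 1 ⊕ 2 ⊕ 2 = 1.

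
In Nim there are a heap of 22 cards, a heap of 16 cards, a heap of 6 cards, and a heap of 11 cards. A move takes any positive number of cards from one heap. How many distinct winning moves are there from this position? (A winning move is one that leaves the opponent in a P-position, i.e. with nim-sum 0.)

1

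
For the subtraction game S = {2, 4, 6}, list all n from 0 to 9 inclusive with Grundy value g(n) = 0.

0, 1, 8, 9

Compute g(0), g(1), … for moves {2, 4, 6}:
k:     0  1  2  3  4  5  6  7  8  9
g(k):  0  0  1  1  2  2  3  3  0  0
The P-positions (g = 0) in 0..9 are 0, 1, 8, 9.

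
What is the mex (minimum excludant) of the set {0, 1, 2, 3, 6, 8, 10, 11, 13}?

4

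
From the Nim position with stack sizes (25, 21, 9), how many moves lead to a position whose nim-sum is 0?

Compute the nim-sum pairwise:
25 ⊕ 21 = 12
12 ⊕ 9 = 5
The overall nim-sum is X = 5. A stack of size p has a winning move iff p XOR X < p (reduce it to p XOR X).
  25: 25 XOR 5 = 28 ≥ 25 — no move.
  21: 21 XOR 5 = 16 < 21 — winning move (to 16).
  9: 9 XOR 5 = 12 ≥ 9 — no move.
That gives 1 winning move.

1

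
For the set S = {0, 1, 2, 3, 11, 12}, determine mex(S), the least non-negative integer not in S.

The values 0, 1, 2, 3 are all present; 4 is the first non-negative integer missing from the set.

4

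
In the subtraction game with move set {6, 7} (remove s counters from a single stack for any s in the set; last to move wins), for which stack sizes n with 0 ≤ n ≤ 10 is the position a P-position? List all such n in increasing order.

0, 1, 2, 3, 4, 5

Build the Grundy sequence with g(k) = mex{g(k−s) : s ∈ {6, 7}, s ≤ k}:
k:     0  1  2  3  4  5  6  7  8  9 10
g(k):  0  0  0  0  0  0  1  1  1  1  1
The P-positions (g = 0) in 0..10 are 0, 1, 2, 3, 4, 5.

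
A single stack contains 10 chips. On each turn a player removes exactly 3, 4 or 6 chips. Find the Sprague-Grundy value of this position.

Build the Grundy sequence with g(k) = mex{g(k−s) : s ∈ {3, 4, 6}, s ≤ k}:
g(0) = mex{} = 0
g(1) = mex{} = 0
g(2) = mex{} = 0
g(3) = mex{0} = 1
g(4) = mex{0} = 1
g(5) = mex{0} = 1
g(6) = mex{0,1} = 2
g(7) = mex{0,1} = 2
g(8) = mex{0,1} = 2
g(9) = mex{1,2} = 0
g(10) = mex{1,2} = 0
So g(10) = 0.

0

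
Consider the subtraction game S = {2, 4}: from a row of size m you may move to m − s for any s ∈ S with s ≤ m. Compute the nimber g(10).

Compute g(0), g(1), … for moves {2, 4}:
g(0) = mex{} = 0
g(1) = mex{} = 0
g(2) = mex{0} = 1
g(3) = mex{0} = 1
g(4) = mex{0,1} = 2
g(5) = mex{0,1} = 2
g(6) = mex{1,2} = 0
g(7) = mex{1,2} = 0
g(8) = mex{0,2} = 1
g(9) = mex{0,2} = 1
g(10) = mex{0,1} = 2
So g(10) = 2.

2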